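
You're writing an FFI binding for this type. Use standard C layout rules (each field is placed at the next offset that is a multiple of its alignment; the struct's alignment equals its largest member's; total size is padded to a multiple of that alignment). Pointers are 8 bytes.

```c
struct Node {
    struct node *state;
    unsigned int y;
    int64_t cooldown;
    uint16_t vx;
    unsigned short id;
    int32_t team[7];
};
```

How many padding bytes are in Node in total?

@0: state [8B, align 8] → 8
@8: y [4B, align 4] → 12
+4 pad (align 8)
@16: cooldown [8B, align 8] → 24
@24: vx [2B, align 2] → 26
@26: id [2B, align 2] → 28
@28: team [28B, align 4] → 56
size 56, align 8
data bytes 52, size 56 → padding 4

4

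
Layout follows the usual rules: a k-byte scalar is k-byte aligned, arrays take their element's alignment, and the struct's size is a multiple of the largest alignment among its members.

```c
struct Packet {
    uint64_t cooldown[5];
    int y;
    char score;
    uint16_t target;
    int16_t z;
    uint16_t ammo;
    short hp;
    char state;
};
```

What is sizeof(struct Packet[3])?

168

@0: cooldown [40B, align 8] → 40
@40: y [4B, align 4] → 44
@44: score [1B, align 1] → 45
+1 pad (align 2)
@46: target [2B, align 2] → 48
@48: z [2B, align 2] → 50
@50: ammo [2B, align 2] → 52
@52: hp [2B, align 2] → 54
@54: state [1B, align 1] → 55
+1 tail pad (align 8)
size 56, align 8
array of 3: 3 × 56 = 168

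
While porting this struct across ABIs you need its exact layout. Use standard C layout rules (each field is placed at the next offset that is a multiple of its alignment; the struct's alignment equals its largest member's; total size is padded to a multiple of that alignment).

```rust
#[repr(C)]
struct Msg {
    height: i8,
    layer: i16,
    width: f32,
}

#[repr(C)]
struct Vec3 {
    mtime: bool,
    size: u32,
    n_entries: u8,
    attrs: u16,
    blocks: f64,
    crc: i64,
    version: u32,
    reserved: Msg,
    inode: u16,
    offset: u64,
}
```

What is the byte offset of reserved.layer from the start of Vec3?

38

Msg: height at 0 (size 1, align 1) → ends 1; pad 1 to align 2 for layer; layer at 2 (size 2, align 2) → ends 4; width at 4 (size 4, align 4) → ends 8; total 8 bytes, alignment 4
mtime at 0 (size 1, align 1) → ends 1
pad 3 to align 4 for size
size at 4 (size 4, align 4) → ends 8
n_entries at 8 (size 1, align 1) → ends 9
pad 1 to align 2 for attrs
attrs at 10 (size 2, align 2) → ends 12
pad 4 to align 8 for blocks
blocks at 16 (size 8, align 8) → ends 24
crc at 24 (size 8, align 8) → ends 32
version at 32 (size 4, align 4) → ends 36
reserved at 36 (size 8, align 4) → ends 44
within Msg: layer at 2
36 + 2 = 38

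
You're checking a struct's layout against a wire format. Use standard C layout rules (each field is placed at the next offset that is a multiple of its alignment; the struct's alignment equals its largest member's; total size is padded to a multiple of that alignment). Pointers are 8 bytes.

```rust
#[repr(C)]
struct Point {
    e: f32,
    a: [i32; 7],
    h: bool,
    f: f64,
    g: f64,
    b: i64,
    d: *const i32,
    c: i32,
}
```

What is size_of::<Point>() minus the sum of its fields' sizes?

@0: e [4B, align 4] → 4
@4: a [28B, align 4] → 32
@32: h [1B, align 1] → 33
+7 pad (align 8)
@40: f [8B, align 8] → 48
@48: g [8B, align 8] → 56
@56: b [8B, align 8] → 64
@64: d [8B, align 8] → 72
@72: c [4B, align 4] → 76
+4 tail pad (align 8)
size 80, align 8
data bytes 69, size 80 → padding 11

11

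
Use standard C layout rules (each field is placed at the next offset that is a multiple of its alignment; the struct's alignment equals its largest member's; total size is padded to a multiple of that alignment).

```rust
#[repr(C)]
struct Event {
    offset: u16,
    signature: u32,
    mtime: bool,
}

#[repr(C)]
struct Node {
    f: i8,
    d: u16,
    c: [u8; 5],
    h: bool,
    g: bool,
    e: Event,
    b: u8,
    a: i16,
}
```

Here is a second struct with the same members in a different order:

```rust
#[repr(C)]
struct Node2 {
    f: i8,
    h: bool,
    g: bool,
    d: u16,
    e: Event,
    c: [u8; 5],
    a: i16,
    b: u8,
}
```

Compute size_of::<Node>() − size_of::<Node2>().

Event: 0..2  offset  (2B, 2-aligned); 2..4  -- padding (2B); 4..8  signature  (4B, 4-aligned); 8..9  mtime  (1B, 1-aligned); 9..12  -- tail padding (3B); sizeof = 12, alignof = 4
0..1  f  (1B, 1-aligned)
1..2  -- padding (1B)
2..4  d  (2B, 2-aligned)
4..9  c  (5B, 1-aligned)
9..10  h  (1B, 1-aligned)
10..11  g  (1B, 1-aligned)
11..12  -- padding (1B)
12..24  e  (12B, 4-aligned)
24..25  b  (1B, 1-aligned)
25..26  -- padding (1B)
26..28  a  (2B, 2-aligned)
sizeof = 28, alignof = 4
— Node2 —
0..1  f  (1B, 1-aligned)
1..2  h  (1B, 1-aligned)
2..3  g  (1B, 1-aligned)
3..4  -- padding (1B)
4..6  d  (2B, 2-aligned)
6..8  -- padding (2B)
8..20  e  (12B, 4-aligned)
20..25  c  (5B, 1-aligned)
25..26  -- padding (1B)
26..28  a  (2B, 2-aligned)
28..29  b  (1B, 1-aligned)
29..32  -- tail padding (3B)
sizeof = 32, alignof = 4
28 − 32 = -4

-4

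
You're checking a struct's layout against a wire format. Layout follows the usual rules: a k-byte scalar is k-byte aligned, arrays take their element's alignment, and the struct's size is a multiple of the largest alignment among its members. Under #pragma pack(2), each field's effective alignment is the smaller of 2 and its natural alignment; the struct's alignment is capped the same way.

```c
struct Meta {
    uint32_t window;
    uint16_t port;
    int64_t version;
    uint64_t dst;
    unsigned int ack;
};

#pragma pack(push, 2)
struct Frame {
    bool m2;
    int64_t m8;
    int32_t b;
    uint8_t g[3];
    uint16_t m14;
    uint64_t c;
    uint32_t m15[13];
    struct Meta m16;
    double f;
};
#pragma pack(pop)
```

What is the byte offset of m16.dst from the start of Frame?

Meta: window at 0 (size 4, align 4) → ends 4; port at 4 (size 2, align 2) → ends 6; pad 2 to align 8 for version; version at 8 (size 8, align 8) → ends 16; dst at 16 (size 8, align 8) → ends 24; ack at 24 (size 4, align 4) → ends 28; tail pad 4 to reach multiple of 8; total 32 bytes, alignment 8
m2 at 0 (size 1, align 1) → ends 1
pad 1 to align 2 for m8
m8 at 2 (size 8, align 2) → ends 10
b at 10 (size 4, align 2) → ends 14
g at 14 (size 3, align 1) → ends 17
pad 1 to align 2 for m14
m14 at 18 (size 2, align 2) → ends 20
c at 20 (size 8, align 2) → ends 28
m15 at 28 (size 52, align 2) → ends 80
m16 at 80 (size 32, align 2) → ends 112
within Meta: dst at 16
80 + 16 = 96

96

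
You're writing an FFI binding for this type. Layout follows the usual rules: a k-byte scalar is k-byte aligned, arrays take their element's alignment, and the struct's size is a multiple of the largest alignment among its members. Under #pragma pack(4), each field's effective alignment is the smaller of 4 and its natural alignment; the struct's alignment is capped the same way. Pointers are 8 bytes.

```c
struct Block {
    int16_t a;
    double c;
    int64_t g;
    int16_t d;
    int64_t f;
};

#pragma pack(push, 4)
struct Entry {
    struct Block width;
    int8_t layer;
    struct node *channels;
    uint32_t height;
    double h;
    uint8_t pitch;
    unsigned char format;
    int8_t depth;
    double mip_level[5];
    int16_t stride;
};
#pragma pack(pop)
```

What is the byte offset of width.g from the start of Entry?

Block: a at 0 (size 2, align 2) → ends 2; pad 6 to align 8 for c; c at 8 (size 8, align 8) → ends 16; g at 16 (size 8, align 8) → ends 24; d at 24 (size 2, align 2) → ends 26; pad 6 to align 8 for f; f at 32 (size 8, align 8) → ends 40; total 40 bytes, alignment 8
width at 0 (size 40, align 4) → ends 40
within Block: g at 16
0 + 16 = 16

16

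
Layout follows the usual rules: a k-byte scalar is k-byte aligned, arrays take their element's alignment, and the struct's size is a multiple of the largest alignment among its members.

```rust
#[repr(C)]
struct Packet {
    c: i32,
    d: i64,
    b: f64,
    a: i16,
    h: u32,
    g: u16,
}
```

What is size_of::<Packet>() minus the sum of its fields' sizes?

12

c at 0 (size 4, align 4) → ends 4
pad 4 to align 8 for d
d at 8 (size 8, align 8) → ends 16
b at 16 (size 8, align 8) → ends 24
a at 24 (size 2, align 2) → ends 26
pad 2 to align 4 for h
h at 28 (size 4, align 4) → ends 32
g at 32 (size 2, align 2) → ends 34
tail pad 6 to reach multiple of 8
total 40 bytes, alignment 8
data bytes 28, size 40 → padding 12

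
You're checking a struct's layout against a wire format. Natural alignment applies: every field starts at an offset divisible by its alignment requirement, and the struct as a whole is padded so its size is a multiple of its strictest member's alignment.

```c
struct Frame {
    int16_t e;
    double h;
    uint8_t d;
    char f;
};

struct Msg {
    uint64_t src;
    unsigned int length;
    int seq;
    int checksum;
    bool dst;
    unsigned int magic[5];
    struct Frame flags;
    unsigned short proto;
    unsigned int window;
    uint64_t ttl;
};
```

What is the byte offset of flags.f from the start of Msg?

Frame: 0..2  e  (2B, 2-aligned); 2..8  -- padding (6B); 8..16  h  (8B, 8-aligned); 16..17  d  (1B, 1-aligned); 17..18  f  (1B, 1-aligned); 18..24  -- tail padding (6B); sizeof = 24, alignof = 8
0..8  src  (8B, 8-aligned)
8..12  length  (4B, 4-aligned)
12..16  seq  (4B, 4-aligned)
16..20  checksum  (4B, 4-aligned)
20..21  dst  (1B, 1-aligned)
21..24  -- padding (3B)
24..44  magic  (20B, 4-aligned)
44..48  -- padding (4B)
48..72  flags  (24B, 8-aligned)
within Frame: f at 17
48 + 17 = 65

65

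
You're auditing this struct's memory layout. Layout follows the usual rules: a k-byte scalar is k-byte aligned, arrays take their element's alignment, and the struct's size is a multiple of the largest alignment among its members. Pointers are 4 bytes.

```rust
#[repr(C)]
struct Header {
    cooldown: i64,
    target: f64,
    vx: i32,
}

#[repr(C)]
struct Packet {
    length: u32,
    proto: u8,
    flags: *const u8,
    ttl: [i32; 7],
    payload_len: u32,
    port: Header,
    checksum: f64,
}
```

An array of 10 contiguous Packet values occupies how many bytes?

800

Header: cooldown at 0 (size 8, align 8) → ends 8; target at 8 (size 8, align 8) → ends 16; vx at 16 (size 4, align 4) → ends 20; tail pad 4 to reach multiple of 8; total 24 bytes, alignment 8
length at 0 (size 4, align 4) → ends 4
proto at 4 (size 1, align 1) → ends 5
pad 3 to align 4 for flags
flags at 8 (size 4, align 4) → ends 12
ttl at 12 (size 28, align 4) → ends 40
payload_len at 40 (size 4, align 4) → ends 44
pad 4 to align 8 for port
port at 48 (size 24, align 8) → ends 72
checksum at 72 (size 8, align 8) → ends 80
total 80 bytes, alignment 8
array of 10: 10 × 80 = 800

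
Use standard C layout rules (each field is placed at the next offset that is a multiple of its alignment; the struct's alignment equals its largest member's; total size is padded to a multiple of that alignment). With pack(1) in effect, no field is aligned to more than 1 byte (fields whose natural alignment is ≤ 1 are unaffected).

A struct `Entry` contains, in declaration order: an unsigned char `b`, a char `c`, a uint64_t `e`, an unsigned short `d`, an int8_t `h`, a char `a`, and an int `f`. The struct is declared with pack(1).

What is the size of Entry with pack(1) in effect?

b at 0 (size 1, align 1) → ends 1
c at 1 (size 1, align 1) → ends 2
e at 2 (size 8, align 1) → ends 10
d at 10 (size 2, align 1) → ends 12
h at 12 (size 1, align 1) → ends 13
a at 13 (size 1, align 1) → ends 14
f at 14 (size 4, align 1) → ends 18
total 18 bytes, alignment 1

18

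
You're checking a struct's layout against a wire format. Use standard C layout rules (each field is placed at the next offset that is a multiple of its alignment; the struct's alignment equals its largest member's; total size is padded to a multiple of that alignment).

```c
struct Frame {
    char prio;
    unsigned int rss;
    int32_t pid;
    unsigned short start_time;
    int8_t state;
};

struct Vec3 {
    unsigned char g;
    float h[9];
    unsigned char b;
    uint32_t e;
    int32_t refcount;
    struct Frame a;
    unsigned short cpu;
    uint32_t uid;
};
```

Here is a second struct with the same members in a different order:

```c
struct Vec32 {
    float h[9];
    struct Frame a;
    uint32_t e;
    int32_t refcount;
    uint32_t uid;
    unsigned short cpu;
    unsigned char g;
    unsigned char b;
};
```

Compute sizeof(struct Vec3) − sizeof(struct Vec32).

Frame: @0: prio [1B, align 1] → 1; +3 pad (align 4); @4: rss [4B, align 4] → 8; @8: pid [4B, align 4] → 12; @12: start_time [2B, align 2] → 14; @14: state [1B, align 1] → 15; +1 tail pad (align 4); size 16, align 4
@0: g [1B, align 1] → 1
+3 pad (align 4)
@4: h [36B, align 4] → 40
@40: b [1B, align 1] → 41
+3 pad (align 4)
@44: e [4B, align 4] → 48
@48: refcount [4B, align 4] → 52
@52: a [16B, align 4] → 68
@68: cpu [2B, align 2] → 70
+2 pad (align 4)
@72: uid [4B, align 4] → 76
size 76, align 4
— Vec32 —
@0: h [36B, align 4] → 36
@36: a [16B, align 4] → 52
@52: e [4B, align 4] → 56
@56: refcount [4B, align 4] → 60
@60: uid [4B, align 4] → 64
@64: cpu [2B, align 2] → 66
@66: g [1B, align 1] → 67
@67: b [1B, align 1] → 68
size 68, align 4
76 − 68 = 8

8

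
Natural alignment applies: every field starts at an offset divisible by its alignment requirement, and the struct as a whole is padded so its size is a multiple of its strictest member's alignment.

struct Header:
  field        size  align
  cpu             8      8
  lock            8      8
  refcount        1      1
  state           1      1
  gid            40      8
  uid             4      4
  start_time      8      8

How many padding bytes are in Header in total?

@0: cpu [8B, align 8] → 8
@8: lock [8B, align 8] → 16
@16: refcount [1B, align 1] → 17
@17: state [1B, align 1] → 18
+6 pad (align 8)
@24: gid [40B, align 8] → 64
@64: uid [4B, align 4] → 68
+4 pad (align 8)
@72: start_time [8B, align 8] → 80
size 80, align 8
data bytes 70, size 80 → padding 10

10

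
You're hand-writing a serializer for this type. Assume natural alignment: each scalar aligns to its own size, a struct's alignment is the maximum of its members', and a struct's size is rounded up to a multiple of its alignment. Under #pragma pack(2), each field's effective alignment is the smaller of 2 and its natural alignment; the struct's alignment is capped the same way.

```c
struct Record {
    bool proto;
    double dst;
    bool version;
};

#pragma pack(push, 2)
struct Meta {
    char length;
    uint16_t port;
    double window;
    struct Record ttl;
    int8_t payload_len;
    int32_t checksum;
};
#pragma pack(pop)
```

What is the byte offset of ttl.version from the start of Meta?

28

Record: proto at 0 (size 1, align 1) → ends 1; pad 7 to align 8 for dst; dst at 8 (size 8, align 8) → ends 16; version at 16 (size 1, align 1) → ends 17; tail pad 7 to reach multiple of 8; total 24 bytes, alignment 8
length at 0 (size 1, align 1) → ends 1
pad 1 to align 2 for port
port at 2 (size 2, align 2) → ends 4
window at 4 (size 8, align 2) → ends 12
ttl at 12 (size 24, align 2) → ends 36
within Record: version at 16
12 + 16 = 28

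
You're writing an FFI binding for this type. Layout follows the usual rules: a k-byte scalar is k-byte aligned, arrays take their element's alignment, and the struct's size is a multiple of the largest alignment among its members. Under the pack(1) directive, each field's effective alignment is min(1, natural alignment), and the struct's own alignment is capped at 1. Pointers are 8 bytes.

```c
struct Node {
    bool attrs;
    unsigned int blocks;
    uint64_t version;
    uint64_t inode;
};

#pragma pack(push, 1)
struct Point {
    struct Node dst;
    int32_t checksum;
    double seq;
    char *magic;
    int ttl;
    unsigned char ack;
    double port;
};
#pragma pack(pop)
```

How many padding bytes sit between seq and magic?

Node: @0: attrs [1B, align 1] → 1; +3 pad (align 4); @4: blocks [4B, align 4] → 8; @8: version [8B, align 8] → 16; @16: inode [8B, align 8] → 24; size 24, align 8
@0: dst [24B, align 1] → 24
@24: checksum [4B, align 1] → 28
@28: seq [8B, align 1] → 36
@36: magic [8B, align 1] → 44

0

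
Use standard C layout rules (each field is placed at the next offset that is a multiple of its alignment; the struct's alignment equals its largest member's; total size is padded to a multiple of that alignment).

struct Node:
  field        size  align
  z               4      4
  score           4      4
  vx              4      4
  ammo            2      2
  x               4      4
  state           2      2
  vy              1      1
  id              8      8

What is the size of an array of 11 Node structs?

z at 0 (size 4, align 4) → ends 4
score at 4 (size 4, align 4) → ends 8
vx at 8 (size 4, align 4) → ends 12
ammo at 12 (size 2, align 2) → ends 14
pad 2 to align 4 for x
x at 16 (size 4, align 4) → ends 20
state at 20 (size 2, align 2) → ends 22
vy at 22 (size 1, align 1) → ends 23
pad 1 to align 8 for id
id at 24 (size 8, align 8) → ends 32
total 32 bytes, alignment 8
array of 11: 11 × 32 = 352

352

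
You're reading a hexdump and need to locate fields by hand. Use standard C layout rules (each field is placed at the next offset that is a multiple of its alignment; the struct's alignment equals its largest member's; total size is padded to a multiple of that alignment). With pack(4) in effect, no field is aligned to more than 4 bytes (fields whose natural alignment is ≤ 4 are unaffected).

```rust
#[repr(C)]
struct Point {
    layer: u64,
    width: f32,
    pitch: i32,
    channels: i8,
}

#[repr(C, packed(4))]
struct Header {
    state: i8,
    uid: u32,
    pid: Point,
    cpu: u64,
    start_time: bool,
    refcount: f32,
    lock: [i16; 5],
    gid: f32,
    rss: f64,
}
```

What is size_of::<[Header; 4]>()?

288

Point: @0: layer [8B, align 8] → 8; @8: width [4B, align 4] → 12; @12: pitch [4B, align 4] → 16; @16: channels [1B, align 1] → 17; +7 tail pad (align 8); size 24, align 8
@0: state [1B, align 1] → 1
+3 pad (align 4)
@4: uid [4B, align 4] → 8
@8: pid [24B, align 4] → 32
@32: cpu [8B, align 4] → 40
@40: start_time [1B, align 1] → 41
+3 pad (align 4)
@44: refcount [4B, align 4] → 48
@48: lock [10B, align 2] → 58
+2 pad (align 4)
@60: gid [4B, align 4] → 64
@64: rss [8B, align 4] → 72
size 72, align 4
array of 4: 4 × 72 = 288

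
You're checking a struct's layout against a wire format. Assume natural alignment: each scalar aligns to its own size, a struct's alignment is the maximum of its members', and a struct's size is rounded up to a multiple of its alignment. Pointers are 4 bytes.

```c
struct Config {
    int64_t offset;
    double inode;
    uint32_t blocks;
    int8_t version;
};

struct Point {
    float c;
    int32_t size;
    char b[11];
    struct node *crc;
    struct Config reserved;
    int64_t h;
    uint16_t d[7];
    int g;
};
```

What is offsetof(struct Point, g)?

72

Config: @0: offset [8B, align 8] → 8; @8: inode [8B, align 8] → 16; @16: blocks [4B, align 4] → 20; @20: version [1B, align 1] → 21; +3 tail pad (align 8); size 24, align 8
@0: c [4B, align 4] → 4
@4: size [4B, align 4] → 8
@8: b [11B, align 1] → 19
+1 pad (align 4)
@20: crc [4B, align 4] → 24
@24: reserved [24B, align 8] → 48
@48: h [8B, align 8] → 56
@56: d [14B, align 2] → 70
+2 pad (align 4)
@72: g [4B, align 4] → 76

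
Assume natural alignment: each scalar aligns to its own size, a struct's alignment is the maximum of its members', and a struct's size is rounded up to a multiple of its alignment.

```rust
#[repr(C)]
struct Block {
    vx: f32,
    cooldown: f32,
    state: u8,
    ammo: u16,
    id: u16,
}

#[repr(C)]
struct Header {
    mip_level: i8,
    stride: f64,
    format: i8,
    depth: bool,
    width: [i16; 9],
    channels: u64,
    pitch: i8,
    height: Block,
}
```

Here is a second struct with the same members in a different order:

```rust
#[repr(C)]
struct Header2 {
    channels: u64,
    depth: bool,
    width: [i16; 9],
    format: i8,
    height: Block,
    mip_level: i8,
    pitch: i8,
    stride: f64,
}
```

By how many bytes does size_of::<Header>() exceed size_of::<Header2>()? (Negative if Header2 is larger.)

8

Block: vx at 0 (size 4, align 4) → ends 4; cooldown at 4 (size 4, align 4) → ends 8; state at 8 (size 1, align 1) → ends 9; pad 1 to align 2 for ammo; ammo at 10 (size 2, align 2) → ends 12; id at 12 (size 2, align 2) → ends 14; tail pad 2 to reach multiple of 4; total 16 bytes, alignment 4
mip_level at 0 (size 1, align 1) → ends 1
pad 7 to align 8 for stride
stride at 8 (size 8, align 8) → ends 16
format at 16 (size 1, align 1) → ends 17
depth at 17 (size 1, align 1) → ends 18
width at 18 (size 18, align 2) → ends 36
pad 4 to align 8 for channels
channels at 40 (size 8, align 8) → ends 48
pitch at 48 (size 1, align 1) → ends 49
pad 3 to align 4 for height
height at 52 (size 16, align 4) → ends 68
tail pad 4 to reach multiple of 8
total 72 bytes, alignment 8
— Header2 —
channels at 0 (size 8, align 8) → ends 8
depth at 8 (size 1, align 1) → ends 9
pad 1 to align 2 for width
width at 10 (size 18, align 2) → ends 28
format at 28 (size 1, align 1) → ends 29
pad 3 to align 4 for height
height at 32 (size 16, align 4) → ends 48
mip_level at 48 (size 1, align 1) → ends 49
pitch at 49 (size 1, align 1) → ends 50
pad 6 to align 8 for stride
stride at 56 (size 8, align 8) → ends 64
total 64 bytes, alignment 8
72 − 64 = 8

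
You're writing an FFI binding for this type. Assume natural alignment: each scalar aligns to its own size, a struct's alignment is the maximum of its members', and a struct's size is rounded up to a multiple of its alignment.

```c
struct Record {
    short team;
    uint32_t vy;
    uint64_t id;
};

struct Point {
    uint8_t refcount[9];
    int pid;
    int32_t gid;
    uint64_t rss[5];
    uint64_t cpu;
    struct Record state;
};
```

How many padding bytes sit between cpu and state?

0

Record: 0..2  team  (2B, 2-aligned); 2..4  -- padding (2B); 4..8  vy  (4B, 4-aligned); 8..16  id  (8B, 8-aligned); sizeof = 16, alignof = 8
0..9  refcount  (9B, 1-aligned)
9..12  -- padding (3B)
12..16  pid  (4B, 4-aligned)
16..20  gid  (4B, 4-aligned)
20..24  -- padding (4B)
24..64  rss  (40B, 8-aligned)
64..72  cpu  (8B, 8-aligned)
72..88  state  (16B, 8-aligned)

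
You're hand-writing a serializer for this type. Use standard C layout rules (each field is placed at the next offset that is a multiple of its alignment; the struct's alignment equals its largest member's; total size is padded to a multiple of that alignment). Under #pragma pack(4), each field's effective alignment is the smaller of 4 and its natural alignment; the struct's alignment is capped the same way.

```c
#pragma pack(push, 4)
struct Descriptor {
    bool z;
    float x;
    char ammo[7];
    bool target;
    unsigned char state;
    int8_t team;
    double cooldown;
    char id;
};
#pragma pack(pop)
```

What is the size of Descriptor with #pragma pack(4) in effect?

z at 0 (size 1, align 1) → ends 1
pad 3 to align 4 for x
x at 4 (size 4, align 4) → ends 8
ammo at 8 (size 7, align 1) → ends 15
target at 15 (size 1, align 1) → ends 16
state at 16 (size 1, align 1) → ends 17
team at 17 (size 1, align 1) → ends 18
pad 2 to align 4 for cooldown
cooldown at 20 (size 8, align 4) → ends 28
id at 28 (size 1, align 1) → ends 29
tail pad 3 to reach multiple of 4
total 32 bytes, alignment 4

32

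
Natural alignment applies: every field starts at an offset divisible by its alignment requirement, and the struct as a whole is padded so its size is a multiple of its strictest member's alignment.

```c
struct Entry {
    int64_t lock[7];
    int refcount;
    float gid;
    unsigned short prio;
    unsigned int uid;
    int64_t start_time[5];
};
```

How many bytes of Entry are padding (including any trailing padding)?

2

lock at 0 (size 56, align 8) → ends 56
refcount at 56 (size 4, align 4) → ends 60
gid at 60 (size 4, align 4) → ends 64
prio at 64 (size 2, align 2) → ends 66
pad 2 to align 4 for uid
uid at 68 (size 4, align 4) → ends 72
start_time at 72 (size 40, align 8) → ends 112
total 112 bytes, alignment 8
data bytes 110, size 112 → padding 2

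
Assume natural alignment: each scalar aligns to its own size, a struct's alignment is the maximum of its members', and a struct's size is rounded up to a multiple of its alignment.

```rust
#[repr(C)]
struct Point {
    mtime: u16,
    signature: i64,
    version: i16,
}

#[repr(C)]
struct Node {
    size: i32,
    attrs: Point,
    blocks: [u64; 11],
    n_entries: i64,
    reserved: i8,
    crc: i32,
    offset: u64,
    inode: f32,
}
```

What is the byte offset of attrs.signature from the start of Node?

Point: @0: mtime [2B, align 2] → 2; +6 pad (align 8); @8: signature [8B, align 8] → 16; @16: version [2B, align 2] → 18; +6 tail pad (align 8); size 24, align 8
@0: size [4B, align 4] → 4
+4 pad (align 8)
@8: attrs [24B, align 8] → 32
within Point: signature at 8
8 + 8 = 16

16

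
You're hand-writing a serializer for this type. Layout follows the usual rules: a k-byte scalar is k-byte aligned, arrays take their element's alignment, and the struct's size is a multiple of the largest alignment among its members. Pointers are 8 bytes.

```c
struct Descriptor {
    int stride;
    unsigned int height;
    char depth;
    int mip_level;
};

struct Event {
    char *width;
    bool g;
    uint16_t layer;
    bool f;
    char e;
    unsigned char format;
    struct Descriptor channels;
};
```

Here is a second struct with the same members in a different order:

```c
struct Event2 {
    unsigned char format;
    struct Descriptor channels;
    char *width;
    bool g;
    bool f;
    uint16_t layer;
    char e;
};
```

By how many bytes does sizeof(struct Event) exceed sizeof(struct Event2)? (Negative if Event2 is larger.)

Descriptor: 0..4  stride  (4B, 4-aligned); 4..8  height  (4B, 4-aligned); 8..9  depth  (1B, 1-aligned); 9..12  -- padding (3B); 12..16  mip_level  (4B, 4-aligned); sizeof = 16, alignof = 4
0..8  width  (8B, 8-aligned)
8..9  g  (1B, 1-aligned)
9..10  -- padding (1B)
10..12  layer  (2B, 2-aligned)
12..13  f  (1B, 1-aligned)
13..14  e  (1B, 1-aligned)
14..15  format  (1B, 1-aligned)
15..16  -- padding (1B)
16..32  channels  (16B, 4-aligned)
sizeof = 32, alignof = 8
— Event2 —
0..1  format  (1B, 1-aligned)
1..4  -- padding (3B)
4..20  channels  (16B, 4-aligned)
20..24  -- padding (4B)
24..32  width  (8B, 8-aligned)
32..33  g  (1B, 1-aligned)
33..34  f  (1B, 1-aligned)
34..36  layer  (2B, 2-aligned)
36..37  e  (1B, 1-aligned)
37..40  -- tail padding (3B)
sizeof = 40, alignof = 8
32 − 40 = -8

-8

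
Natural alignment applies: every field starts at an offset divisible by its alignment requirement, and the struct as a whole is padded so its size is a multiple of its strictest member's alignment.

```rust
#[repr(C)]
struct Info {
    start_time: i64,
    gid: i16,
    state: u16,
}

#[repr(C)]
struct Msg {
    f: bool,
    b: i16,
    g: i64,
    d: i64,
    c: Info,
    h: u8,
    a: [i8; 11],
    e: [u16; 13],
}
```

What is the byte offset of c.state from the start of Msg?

Info: @0: start_time [8B, align 8] → 8; @8: gid [2B, align 2] → 10; @10: state [2B, align 2] → 12; +4 tail pad (align 8); size 16, align 8
@0: f [1B, align 1] → 1
+1 pad (align 2)
@2: b [2B, align 2] → 4
+4 pad (align 8)
@8: g [8B, align 8] → 16
@16: d [8B, align 8] → 24
@24: c [16B, align 8] → 40
within Info: state at 10
24 + 10 = 34

34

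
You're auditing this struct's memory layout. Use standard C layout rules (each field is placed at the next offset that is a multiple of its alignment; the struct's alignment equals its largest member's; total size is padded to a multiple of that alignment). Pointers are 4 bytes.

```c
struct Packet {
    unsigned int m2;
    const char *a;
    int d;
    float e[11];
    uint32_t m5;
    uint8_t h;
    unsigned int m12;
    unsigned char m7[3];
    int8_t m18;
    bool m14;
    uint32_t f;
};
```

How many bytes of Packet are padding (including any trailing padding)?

@0: m2 [4B, align 4] → 4
@4: a [4B, align 4] → 8
@8: d [4B, align 4] → 12
@12: e [44B, align 4] → 56
@56: m5 [4B, align 4] → 60
@60: h [1B, align 1] → 61
+3 pad (align 4)
@64: m12 [4B, align 4] → 68
@68: m7 [3B, align 1] → 71
@71: m18 [1B, align 1] → 72
@72: m14 [1B, align 1] → 73
+3 pad (align 4)
@76: f [4B, align 4] → 80
size 80, align 4
data bytes 74, size 80 → padding 6

6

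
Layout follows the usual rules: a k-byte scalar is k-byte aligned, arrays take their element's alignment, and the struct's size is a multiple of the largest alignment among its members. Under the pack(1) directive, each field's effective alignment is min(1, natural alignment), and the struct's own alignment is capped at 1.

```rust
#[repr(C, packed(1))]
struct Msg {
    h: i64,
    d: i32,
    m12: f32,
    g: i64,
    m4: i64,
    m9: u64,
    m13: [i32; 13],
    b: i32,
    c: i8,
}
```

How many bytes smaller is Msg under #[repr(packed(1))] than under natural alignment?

natural layout:
  @0: h [8B, align 8] → 8
  @8: d [4B, align 4] → 12
  @12: m12 [4B, align 4] → 16
  @16: g [8B, align 8] → 24
  @24: m4 [8B, align 8] → 32
  @32: m9 [8B, align 8] → 40
  @40: m13 [52B, align 4] → 92
  @92: b [4B, align 4] → 96
  @96: c [1B, align 1] → 97
  +7 tail pad (align 8)
  size 104, align 8
packed(1) layout:
  @0: h [8B, align 1] → 8
  @8: d [4B, align 1] → 12
  @12: m12 [4B, align 1] → 16
  @16: g [8B, align 1] → 24
  @24: m4 [8B, align 1] → 32
  @32: m9 [8B, align 1] → 40
  @40: m13 [52B, align 1] → 92
  @92: b [4B, align 1] → 96
  @96: c [1B, align 1] → 97
  size 97, align 1
104 − 97 = 7

7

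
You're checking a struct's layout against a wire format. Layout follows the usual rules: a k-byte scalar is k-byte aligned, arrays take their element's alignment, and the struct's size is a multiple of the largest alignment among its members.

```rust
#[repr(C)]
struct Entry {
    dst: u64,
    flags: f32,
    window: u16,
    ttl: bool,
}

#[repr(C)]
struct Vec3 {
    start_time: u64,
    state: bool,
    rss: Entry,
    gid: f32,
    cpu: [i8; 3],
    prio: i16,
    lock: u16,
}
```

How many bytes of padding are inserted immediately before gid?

Entry: dst at 0 (size 8, align 8) → ends 8; flags at 8 (size 4, align 4) → ends 12; window at 12 (size 2, align 2) → ends 14; ttl at 14 (size 1, align 1) → ends 15; tail pad 1 to reach multiple of 8; total 16 bytes, alignment 8
start_time at 0 (size 8, align 8) → ends 8
state at 8 (size 1, align 1) → ends 9
pad 7 to align 8 for rss
rss at 16 (size 16, align 8) → ends 32
gid at 32 (size 4, align 4) → ends 36

0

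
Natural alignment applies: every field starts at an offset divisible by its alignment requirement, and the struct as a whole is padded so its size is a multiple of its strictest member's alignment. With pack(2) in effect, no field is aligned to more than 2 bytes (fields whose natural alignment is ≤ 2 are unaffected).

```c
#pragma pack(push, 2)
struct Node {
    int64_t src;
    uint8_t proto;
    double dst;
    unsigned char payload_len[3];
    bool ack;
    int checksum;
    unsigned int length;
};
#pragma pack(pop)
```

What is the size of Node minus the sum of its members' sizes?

0..8  src  (8B, 2-aligned)
8..9  proto  (1B, 1-aligned)
9..10  -- padding (1B)
10..18  dst  (8B, 2-aligned)
18..21  payload_len  (3B, 1-aligned)
21..22  ack  (1B, 1-aligned)
22..26  checksum  (4B, 2-aligned)
26..30  length  (4B, 2-aligned)
sizeof = 30, alignof = 2
data bytes 29, size 30 → padding 1

1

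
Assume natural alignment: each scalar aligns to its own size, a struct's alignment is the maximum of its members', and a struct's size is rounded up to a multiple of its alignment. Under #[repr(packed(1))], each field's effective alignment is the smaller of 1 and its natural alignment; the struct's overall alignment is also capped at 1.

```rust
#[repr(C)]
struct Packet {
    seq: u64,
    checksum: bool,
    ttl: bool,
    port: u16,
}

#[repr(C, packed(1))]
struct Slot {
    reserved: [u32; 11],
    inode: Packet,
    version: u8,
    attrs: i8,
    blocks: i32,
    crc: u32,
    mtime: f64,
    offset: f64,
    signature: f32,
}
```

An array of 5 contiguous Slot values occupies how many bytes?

Packet: 0..8  seq  (8B, 8-aligned); 8..9  checksum  (1B, 1-aligned); 9..10  ttl  (1B, 1-aligned); 10..12  port  (2B, 2-aligned); 12..16  -- tail padding (4B); sizeof = 16, alignof = 8
0..44  reserved  (44B, 1-aligned)
44..60  inode  (16B, 1-aligned)
60..61  version  (1B, 1-aligned)
61..62  attrs  (1B, 1-aligned)
62..66  blocks  (4B, 1-aligned)
66..70  crc  (4B, 1-aligned)
70..78  mtime  (8B, 1-aligned)
78..86  offset  (8B, 1-aligned)
86..90  signature  (4B, 1-aligned)
sizeof = 90, alignof = 1
array of 5: 5 × 90 = 450

450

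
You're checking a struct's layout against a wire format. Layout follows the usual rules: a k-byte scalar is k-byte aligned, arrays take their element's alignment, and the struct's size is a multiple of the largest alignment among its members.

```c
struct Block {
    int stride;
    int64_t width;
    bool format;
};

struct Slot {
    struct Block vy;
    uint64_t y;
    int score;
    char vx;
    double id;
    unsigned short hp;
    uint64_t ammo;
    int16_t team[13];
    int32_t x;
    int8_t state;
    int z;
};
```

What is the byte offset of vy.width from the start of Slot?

Block: stride at 0 (size 4, align 4) → ends 4; pad 4 to align 8 for width; width at 8 (size 8, align 8) → ends 16; format at 16 (size 1, align 1) → ends 17; tail pad 7 to reach multiple of 8; total 24 bytes, alignment 8
vy at 0 (size 24, align 8) → ends 24
within Block: width at 8
0 + 8 = 8

8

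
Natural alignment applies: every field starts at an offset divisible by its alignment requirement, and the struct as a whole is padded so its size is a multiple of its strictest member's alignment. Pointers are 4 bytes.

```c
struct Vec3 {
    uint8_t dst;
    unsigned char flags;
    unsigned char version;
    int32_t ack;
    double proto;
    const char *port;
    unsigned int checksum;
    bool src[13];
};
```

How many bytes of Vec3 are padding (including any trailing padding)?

dst at 0 (size 1, align 1) → ends 1
flags at 1 (size 1, align 1) → ends 2
version at 2 (size 1, align 1) → ends 3
pad 1 to align 4 for ack
ack at 4 (size 4, align 4) → ends 8
proto at 8 (size 8, align 8) → ends 16
port at 16 (size 4, align 4) → ends 20
checksum at 20 (size 4, align 4) → ends 24
src at 24 (size 13, align 1) → ends 37
tail pad 3 to reach multiple of 8
total 40 bytes, alignment 8
data bytes 36, size 40 → padding 4

4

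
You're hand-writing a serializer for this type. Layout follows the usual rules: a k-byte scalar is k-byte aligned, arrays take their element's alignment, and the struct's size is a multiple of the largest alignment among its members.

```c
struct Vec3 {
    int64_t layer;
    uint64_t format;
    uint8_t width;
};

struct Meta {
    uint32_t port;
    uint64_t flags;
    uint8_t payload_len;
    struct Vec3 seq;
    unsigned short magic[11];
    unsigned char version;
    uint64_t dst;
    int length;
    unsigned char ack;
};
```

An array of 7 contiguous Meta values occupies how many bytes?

616

Vec3: 0..8  layer  (8B, 8-aligned); 8..16  format  (8B, 8-aligned); 16..17  width  (1B, 1-aligned); 17..24  -- tail padding (7B); sizeof = 24, alignof = 8
0..4  port  (4B, 4-aligned)
4..8  -- padding (4B)
8..16  flags  (8B, 8-aligned)
16..17  payload_len  (1B, 1-aligned)
17..24  -- padding (7B)
24..48  seq  (24B, 8-aligned)
48..70  magic  (22B, 2-aligned)
70..71  version  (1B, 1-aligned)
71..72  -- padding (1B)
72..80  dst  (8B, 8-aligned)
80..84  length  (4B, 4-aligned)
84..85  ack  (1B, 1-aligned)
85..88  -- tail padding (3B)
sizeof = 88, alignof = 8
array of 7: 7 × 88 = 616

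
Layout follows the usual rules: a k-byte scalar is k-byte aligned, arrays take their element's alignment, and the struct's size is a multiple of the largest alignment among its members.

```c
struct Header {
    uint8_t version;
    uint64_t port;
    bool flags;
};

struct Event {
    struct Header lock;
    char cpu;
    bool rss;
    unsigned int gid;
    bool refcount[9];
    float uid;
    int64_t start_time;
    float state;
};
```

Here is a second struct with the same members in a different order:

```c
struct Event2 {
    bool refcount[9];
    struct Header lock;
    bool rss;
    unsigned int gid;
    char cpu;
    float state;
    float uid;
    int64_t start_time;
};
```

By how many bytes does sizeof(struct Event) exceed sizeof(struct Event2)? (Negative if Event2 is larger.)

Header: 0..1  version  (1B, 1-aligned); 1..8  -- padding (7B); 8..16  port  (8B, 8-aligned); 16..17  flags  (1B, 1-aligned); 17..24  -- tail padding (7B); sizeof = 24, alignof = 8
0..24  lock  (24B, 8-aligned)
24..25  cpu  (1B, 1-aligned)
25..26  rss  (1B, 1-aligned)
26..28  -- padding (2B)
28..32  gid  (4B, 4-aligned)
32..41  refcount  (9B, 1-aligned)
41..44  -- padding (3B)
44..48  uid  (4B, 4-aligned)
48..56  start_time  (8B, 8-aligned)
56..60  state  (4B, 4-aligned)
60..64  -- tail padding (4B)
sizeof = 64, alignof = 8
— Event2 —
0..9  refcount  (9B, 1-aligned)
9..16  -- padding (7B)
16..40  lock  (24B, 8-aligned)
40..41  rss  (1B, 1-aligned)
41..44  -- padding (3B)
44..48  gid  (4B, 4-aligned)
48..49  cpu  (1B, 1-aligned)
49..52  -- padding (3B)
52..56  state  (4B, 4-aligned)
56..60  uid  (4B, 4-aligned)
60..64  -- padding (4B)
64..72  start_time  (8B, 8-aligned)
sizeof = 72, alignof = 8
64 − 72 = -8

-8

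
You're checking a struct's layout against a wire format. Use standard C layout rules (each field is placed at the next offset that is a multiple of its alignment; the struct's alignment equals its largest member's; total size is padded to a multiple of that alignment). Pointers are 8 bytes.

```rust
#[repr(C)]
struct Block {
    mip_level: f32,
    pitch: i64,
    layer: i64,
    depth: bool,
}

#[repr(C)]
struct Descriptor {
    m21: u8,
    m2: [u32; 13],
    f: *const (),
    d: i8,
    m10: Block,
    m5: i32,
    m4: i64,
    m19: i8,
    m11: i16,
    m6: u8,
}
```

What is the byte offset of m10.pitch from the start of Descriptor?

80

Block: mip_level at 0 (size 4, align 4) → ends 4; pad 4 to align 8 for pitch; pitch at 8 (size 8, align 8) → ends 16; layer at 16 (size 8, align 8) → ends 24; depth at 24 (size 1, align 1) → ends 25; tail pad 7 to reach multiple of 8; total 32 bytes, alignment 8
m21 at 0 (size 1, align 1) → ends 1
pad 3 to align 4 for m2
m2 at 4 (size 52, align 4) → ends 56
f at 56 (size 8, align 8) → ends 64
d at 64 (size 1, align 1) → ends 65
pad 7 to align 8 for m10
m10 at 72 (size 32, align 8) → ends 104
within Block: pitch at 8
72 + 8 = 80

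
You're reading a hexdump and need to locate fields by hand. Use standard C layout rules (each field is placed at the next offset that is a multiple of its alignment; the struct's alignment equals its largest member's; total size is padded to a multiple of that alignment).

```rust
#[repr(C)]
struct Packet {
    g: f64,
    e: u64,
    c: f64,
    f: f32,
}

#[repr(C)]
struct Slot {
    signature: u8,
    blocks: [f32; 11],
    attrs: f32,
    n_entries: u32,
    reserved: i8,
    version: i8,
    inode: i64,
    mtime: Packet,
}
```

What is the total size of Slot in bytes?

Packet: @0: g [8B, align 8] → 8; @8: e [8B, align 8] → 16; @16: c [8B, align 8] → 24; @24: f [4B, align 4] → 28; +4 tail pad (align 8); size 32, align 8
@0: signature [1B, align 1] → 1
+3 pad (align 4)
@4: blocks [44B, align 4] → 48
@48: attrs [4B, align 4] → 52
@52: n_entries [4B, align 4] → 56
@56: reserved [1B, align 1] → 57
@57: version [1B, align 1] → 58
+6 pad (align 8)
@64: inode [8B, align 8] → 72
@72: mtime [32B, align 8] → 104
size 104, align 8

104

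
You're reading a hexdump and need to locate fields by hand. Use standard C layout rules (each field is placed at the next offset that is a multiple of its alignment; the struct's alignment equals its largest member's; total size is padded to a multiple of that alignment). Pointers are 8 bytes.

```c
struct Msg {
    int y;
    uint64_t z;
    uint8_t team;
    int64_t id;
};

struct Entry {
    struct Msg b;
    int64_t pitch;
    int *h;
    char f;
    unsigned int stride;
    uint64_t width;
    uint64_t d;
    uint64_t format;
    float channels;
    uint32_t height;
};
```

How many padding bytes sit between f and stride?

Msg: @0: y [4B, align 4] → 4; +4 pad (align 8); @8: z [8B, align 8] → 16; @16: team [1B, align 1] → 17; +7 pad (align 8); @24: id [8B, align 8] → 32; size 32, align 8
@0: b [32B, align 8] → 32
@32: pitch [8B, align 8] → 40
@40: h [8B, align 8] → 48
@48: f [1B, align 1] → 49
+3 pad (align 4)
@52: stride [4B, align 4] → 56

3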